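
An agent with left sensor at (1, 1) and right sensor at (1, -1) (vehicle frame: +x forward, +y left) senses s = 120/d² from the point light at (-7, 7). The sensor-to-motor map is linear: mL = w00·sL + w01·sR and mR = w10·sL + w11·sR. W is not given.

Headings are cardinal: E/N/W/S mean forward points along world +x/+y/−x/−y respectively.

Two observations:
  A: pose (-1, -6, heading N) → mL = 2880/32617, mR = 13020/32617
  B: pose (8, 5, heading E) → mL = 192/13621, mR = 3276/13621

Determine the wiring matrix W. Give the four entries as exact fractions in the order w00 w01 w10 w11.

1 -1 1 -1/2

obs A: pose=(-1,-6,N) → sL=120/169, sR=120/193, mL=2880/32617, mR=13020/32617
obs B: pose=(8,5,E) → sL=120/257, sR=24/53, mL=192/13621, mR=3276/13621
sensor matrix S = [[120/169, 120/193], [120/257, 24/53]]; det S = 13870080/444276157
solve [mL_A; mL_B] = S·[w00; w01] and [mR_A; mR_B] = S·[w10; w11]:
  w00 = 1, w01 = -1, w10 = 1, w11 = -1/2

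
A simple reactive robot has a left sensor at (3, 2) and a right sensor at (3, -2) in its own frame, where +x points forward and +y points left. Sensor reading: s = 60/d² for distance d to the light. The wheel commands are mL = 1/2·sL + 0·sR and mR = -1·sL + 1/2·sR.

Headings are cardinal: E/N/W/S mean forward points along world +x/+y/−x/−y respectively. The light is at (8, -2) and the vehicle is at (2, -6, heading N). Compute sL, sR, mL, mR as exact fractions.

left sensor world pos  = (0, -3); dL² = 65
right sensor world pos = (4, -3); dR² = 17
sL = 60/65 = 12/13
sR = 60/17 = 60/17
mL = 1/2·sL + 0·sR = 6/13
mR = -1·sL + 1/2·sR = 186/221

12/13 60/17 6/13 186/221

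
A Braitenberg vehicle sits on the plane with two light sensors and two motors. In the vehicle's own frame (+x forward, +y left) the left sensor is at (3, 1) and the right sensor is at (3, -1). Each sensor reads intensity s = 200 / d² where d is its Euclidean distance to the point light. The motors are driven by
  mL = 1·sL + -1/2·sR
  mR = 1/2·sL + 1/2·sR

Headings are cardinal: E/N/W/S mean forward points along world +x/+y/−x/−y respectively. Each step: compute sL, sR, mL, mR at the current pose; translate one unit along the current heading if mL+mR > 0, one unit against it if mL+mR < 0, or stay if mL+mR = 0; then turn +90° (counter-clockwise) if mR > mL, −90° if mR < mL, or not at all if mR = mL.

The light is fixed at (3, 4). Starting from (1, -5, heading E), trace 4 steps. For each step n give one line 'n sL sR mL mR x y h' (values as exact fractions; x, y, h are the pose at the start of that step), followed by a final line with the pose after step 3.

n=0: pose=(1,-5,E); sL=40/13, sR=200/101; mL=2740/1313, mR=3320/1313; mL+mR=60/13 → advance +1; mR−mL=580/1313 → turn +1·90°
n=1: pose=(2,-5,N); sL=5, sR=50/9; mL=20/9, mR=95/18; mL+mR=15/2 → advance +1; mR−mL=55/18 → turn +1·90°
n=2: pose=(2,-4,W); sL=200/97, sR=40/13; mL=660/1261, mR=3240/1261; mL+mR=300/97 → advance +1; mR−mL=2580/1261 → turn +1·90°
n=3: pose=(1,-4,S); sL=100/61, sR=20/13; mL=690/793, mR=1260/793; mL+mR=150/61 → advance +1; mR−mL=570/793 → turn +1·90°

0 40/13 200/101 2740/1313 3320/1313 1 -5 E
1 5 50/9 20/9 95/18 2 -5 N
2 200/97 40/13 660/1261 3240/1261 2 -4 W
3 100/61 20/13 690/793 1260/793 1 -4 S
final 1 -5 E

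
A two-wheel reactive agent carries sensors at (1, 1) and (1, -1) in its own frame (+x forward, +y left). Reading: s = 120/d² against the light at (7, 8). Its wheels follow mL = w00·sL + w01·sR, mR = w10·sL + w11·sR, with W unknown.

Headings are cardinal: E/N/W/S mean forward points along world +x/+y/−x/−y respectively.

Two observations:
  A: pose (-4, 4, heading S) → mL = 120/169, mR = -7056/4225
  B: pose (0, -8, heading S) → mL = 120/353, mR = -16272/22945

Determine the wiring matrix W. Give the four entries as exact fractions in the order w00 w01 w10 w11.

obs A: pose=(-4,4,S) → sL=24/25, sR=120/169, mL=120/169, mR=-7056/4225
obs B: pose=(0,-8,S) → sL=24/65, sR=120/353, mL=120/353, mR=-16272/22945
sensor matrix S = [[24/25, 120/169], [24/65, 120/353]]; det S = 248832/3877705
solve [mL_A; mL_B] = S·[w00; w01] and [mR_A; mR_B] = S·[w10; w11]:
  w00 = 0, w01 = 1, w10 = -1, w11 = -1

0 1 -1 -1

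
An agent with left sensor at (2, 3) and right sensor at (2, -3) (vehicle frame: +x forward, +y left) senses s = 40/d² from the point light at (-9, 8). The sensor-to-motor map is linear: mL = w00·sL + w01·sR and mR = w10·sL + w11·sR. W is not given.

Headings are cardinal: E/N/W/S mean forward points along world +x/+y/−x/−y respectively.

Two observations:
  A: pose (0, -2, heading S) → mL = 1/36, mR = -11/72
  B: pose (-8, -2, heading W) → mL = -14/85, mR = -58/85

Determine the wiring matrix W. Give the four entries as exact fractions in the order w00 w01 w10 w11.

obs A: pose=(0,-2,S) → sL=5/36, sR=2/9, mL=1/36, mR=-11/72
obs B: pose=(-8,-2,W) → sL=4/17, sR=4/5, mL=-14/85, mR=-58/85
sensor matrix S = [[5/36, 2/9], [4/17, 4/5]]; det S = 1/17
solve [mL_A; mL_B] = S·[w00; w01] and [mR_A; mR_B] = S·[w10; w11]:
  w00 = 1, w01 = -1/2, w10 = 1/2, w11 = -1

1 -1/2 1/2 -1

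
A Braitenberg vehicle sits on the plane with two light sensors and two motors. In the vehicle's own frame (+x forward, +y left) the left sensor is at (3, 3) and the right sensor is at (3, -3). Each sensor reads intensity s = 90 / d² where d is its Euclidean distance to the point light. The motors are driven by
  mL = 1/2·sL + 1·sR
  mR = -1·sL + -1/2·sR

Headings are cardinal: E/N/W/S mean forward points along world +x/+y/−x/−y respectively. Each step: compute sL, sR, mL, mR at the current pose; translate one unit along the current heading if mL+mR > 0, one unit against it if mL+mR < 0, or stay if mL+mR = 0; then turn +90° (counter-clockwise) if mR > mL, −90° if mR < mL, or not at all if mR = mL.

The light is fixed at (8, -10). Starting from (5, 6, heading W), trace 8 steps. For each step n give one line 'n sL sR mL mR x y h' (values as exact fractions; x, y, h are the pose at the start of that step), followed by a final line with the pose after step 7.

n=0: pose=(5,6,W); sL=18/41, sR=90/397; mL=7263/16277, mR=-8991/16277; mL+mR=-1728/16277 → advance -1; mR−mL=-16254/16277 → turn -1·90°
n=1: pose=(6,6,N); sL=45/193, sR=45/181; mL=25515/69866, mR=-24975/69866; mL+mR=270/34933 → advance +1; mR−mL=-25245/34933 → turn -1·90°
n=2: pose=(6,7,E); sL=90/401, sR=90/197; mL=44955/78997, mR=-35775/78997; mL+mR=9180/78997 → advance +1; mR−mL=-80730/78997 → turn -1·90°
n=3: pose=(7,7,S); sL=9/20, sR=45/106; mL=1377/2120, mR=-351/530; mL+mR=-27/2120 → advance -1; mR−mL=-2781/2120 → turn -1·90°
n=4: pose=(7,8,W); sL=90/241, sR=90/457; mL=42255/110137, mR=-51975/110137; mL+mR=-9720/110137 → advance -1; mR−mL=-94230/110137 → turn -1·90°
n=5: pose=(8,8,N); sL=1/5, sR=1/5; mL=3/10, mR=-3/10; mL+mR=0 → advance +0; mR−mL=-3/5 → turn -1·90°
n=6: pose=(8,8,E); sL=1/5, sR=5/13; mL=63/130, mR=-51/130; mL+mR=6/65 → advance +1; mR−mL=-57/65 → turn -1·90°
n=7: pose=(9,8,S); sL=90/241, sR=90/229; mL=31995/55189, mR=-31455/55189; mL+mR=540/55189 → advance +1; mR−mL=-63450/55189 → turn -1·90°

0 18/41 90/397 7263/16277 -8991/16277 5 6 W
1 45/193 45/181 25515/69866 -24975/69866 6 6 N
2 90/401 90/197 44955/78997 -35775/78997 6 7 E
3 9/20 45/106 1377/2120 -351/530 7 7 S
4 90/241 90/457 42255/110137 -51975/110137 7 8 W
5 1/5 1/5 3/10 -3/10 8 8 N
6 1/5 5/13 63/130 -51/130 8 8 E
7 90/241 90/229 31995/55189 -31455/55189 9 8 S
final 9 7 W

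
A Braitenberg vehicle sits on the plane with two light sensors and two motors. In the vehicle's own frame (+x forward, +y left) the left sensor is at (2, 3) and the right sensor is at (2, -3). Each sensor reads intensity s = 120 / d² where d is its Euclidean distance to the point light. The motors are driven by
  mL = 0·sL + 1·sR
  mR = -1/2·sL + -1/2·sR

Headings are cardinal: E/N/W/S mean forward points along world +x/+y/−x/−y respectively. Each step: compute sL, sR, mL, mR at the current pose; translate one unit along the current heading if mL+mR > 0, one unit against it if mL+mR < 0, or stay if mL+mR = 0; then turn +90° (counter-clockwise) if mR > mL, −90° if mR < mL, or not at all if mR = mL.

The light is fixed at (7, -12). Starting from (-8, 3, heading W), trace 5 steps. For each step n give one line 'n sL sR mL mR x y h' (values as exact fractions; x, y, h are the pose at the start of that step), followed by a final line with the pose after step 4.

n=0: pose=(-8,3,W); sL=120/433, sR=120/613; mL=120/613, mR=-62760/265429; mL+mR=-10800/265429 → advance -1; mR−mL=-114720/265429 → turn -1·90°
n=1: pose=(-7,3,N); sL=60/289, sR=12/41; mL=12/41, mR=-2964/11849; mL+mR=504/11849 → advance +1; mR−mL=-6432/11849 → turn -1·90°
n=2: pose=(-7,4,E); sL=24/101, sR=120/313; mL=120/313, mR=-9816/31613; mL+mR=2304/31613 → advance +1; mR−mL=-21936/31613 → turn -1·90°
n=3: pose=(-6,4,S); sL=15/37, sR=30/113; mL=30/113, mR=-2805/8362; mL+mR=-585/8362 → advance -1; mR−mL=-5025/8362 → turn -1·90°
n=4: pose=(-6,5,W); sL=120/421, sR=24/125; mL=24/125, mR=-12552/52625; mL+mR=-2448/52625 → advance -1; mR−mL=-22656/52625 → turn -1·90°

0 120/433 120/613 120/613 -62760/265429 -8 3 W
1 60/289 12/41 12/41 -2964/11849 -7 3 N
2 24/101 120/313 120/313 -9816/31613 -7 4 E
3 15/37 30/113 30/113 -2805/8362 -6 4 S
4 120/421 24/125 24/125 -12552/52625 -6 5 W
final -5 5 N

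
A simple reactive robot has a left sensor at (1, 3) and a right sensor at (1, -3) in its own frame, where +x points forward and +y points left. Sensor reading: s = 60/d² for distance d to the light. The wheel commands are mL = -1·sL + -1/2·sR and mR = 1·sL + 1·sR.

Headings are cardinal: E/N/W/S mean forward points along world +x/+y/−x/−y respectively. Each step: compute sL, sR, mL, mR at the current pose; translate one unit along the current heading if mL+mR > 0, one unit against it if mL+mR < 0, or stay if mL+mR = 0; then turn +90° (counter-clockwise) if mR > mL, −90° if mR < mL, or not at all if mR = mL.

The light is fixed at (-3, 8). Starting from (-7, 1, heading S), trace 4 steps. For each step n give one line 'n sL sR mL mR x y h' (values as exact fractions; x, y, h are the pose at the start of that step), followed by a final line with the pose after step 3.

0 12/13 60/113 -1746/1469 2136/1469 -7 1 S
1 30/17 6/13 -441/221 492/221 -7 0 E
2 12/17 60/49 -1098/833 1608/833 -6 0 N
3 15/29 15/8 -675/464 555/232 -6 1 W
final -7 1 S

n=0: pose=(-7,1,S); sL=12/13, sR=60/113; mL=-1746/1469, mR=2136/1469; mL+mR=30/113 → advance +1; mR−mL=3882/1469 → turn +1·90°
n=1: pose=(-7,0,E); sL=30/17, sR=6/13; mL=-441/221, mR=492/221; mL+mR=3/13 → advance +1; mR−mL=933/221 → turn +1·90°
n=2: pose=(-6,0,N); sL=12/17, sR=60/49; mL=-1098/833, mR=1608/833; mL+mR=30/49 → advance +1; mR−mL=2706/833 → turn +1·90°
n=3: pose=(-6,1,W); sL=15/29, sR=15/8; mL=-675/464, mR=555/232; mL+mR=15/16 → advance +1; mR−mL=1785/464 → turn +1·90°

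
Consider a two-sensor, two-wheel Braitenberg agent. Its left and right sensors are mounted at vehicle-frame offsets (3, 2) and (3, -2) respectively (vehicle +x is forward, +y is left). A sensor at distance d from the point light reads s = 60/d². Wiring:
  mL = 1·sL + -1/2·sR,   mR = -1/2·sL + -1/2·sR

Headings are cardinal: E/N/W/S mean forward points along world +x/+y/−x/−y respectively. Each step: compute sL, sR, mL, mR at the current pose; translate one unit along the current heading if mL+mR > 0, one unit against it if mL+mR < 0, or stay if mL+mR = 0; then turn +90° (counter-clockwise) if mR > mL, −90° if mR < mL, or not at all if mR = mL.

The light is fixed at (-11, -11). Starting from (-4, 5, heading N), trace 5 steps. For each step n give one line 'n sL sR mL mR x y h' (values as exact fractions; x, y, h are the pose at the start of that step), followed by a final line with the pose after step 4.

0 30/193 30/221 3735/42653 -6210/42653 -4 5 N
1 60/389 60/269 4470/104641 -19740/104641 -4 4 E
2 15/52 3/8 21/208 -69/208 -5 4 S
3 12/41 20/111 922/4551 -1076/4551 -5 5 W
4 30/193 30/221 3735/42653 -6210/42653 -4 5 N
final -4 4 E

n=0: pose=(-4,5,N); sL=30/193, sR=30/221; mL=3735/42653, mR=-6210/42653; mL+mR=-2475/42653 → advance -1; mR−mL=-45/193 → turn -1·90°
n=1: pose=(-4,4,E); sL=60/389, sR=60/269; mL=4470/104641, mR=-19740/104641; mL+mR=-15270/104641 → advance -1; mR−mL=-90/389 → turn -1·90°
n=2: pose=(-5,4,S); sL=15/52, sR=3/8; mL=21/208, mR=-69/208; mL+mR=-3/13 → advance -1; mR−mL=-45/104 → turn -1·90°
n=3: pose=(-5,5,W); sL=12/41, sR=20/111; mL=922/4551, mR=-1076/4551; mL+mR=-154/4551 → advance -1; mR−mL=-18/41 → turn -1·90°
n=4: pose=(-4,5,N); sL=30/193, sR=30/221; mL=3735/42653, mR=-6210/42653; mL+mR=-2475/42653 → advance -1; mR−mL=-45/193 → turn -1·90°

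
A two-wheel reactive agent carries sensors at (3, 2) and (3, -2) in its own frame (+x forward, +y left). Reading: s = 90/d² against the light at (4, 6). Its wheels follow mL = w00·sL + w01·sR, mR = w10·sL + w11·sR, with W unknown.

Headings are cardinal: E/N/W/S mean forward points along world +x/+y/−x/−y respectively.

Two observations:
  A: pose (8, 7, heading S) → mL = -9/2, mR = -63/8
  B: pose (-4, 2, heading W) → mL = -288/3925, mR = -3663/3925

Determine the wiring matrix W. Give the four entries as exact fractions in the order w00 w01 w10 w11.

obs A: pose=(8,7,S) → sL=9/4, sR=45/4, mL=-9/2, mR=-63/8
obs B: pose=(-4,2,W) → sL=90/157, sR=18/25, mL=-288/3925, mR=-3663/3925
sensor matrix S = [[9/4, 45/4], [90/157, 18/25]]; det S = -18954/3925
solve [mL_A; mL_B] = S·[w00; w01] and [mR_A; mR_B] = S·[w10; w11]:
  w00 = 1/2, w01 = -1/2, w10 = -1, w11 = -1/2

1/2 -1/2 -1 -1/2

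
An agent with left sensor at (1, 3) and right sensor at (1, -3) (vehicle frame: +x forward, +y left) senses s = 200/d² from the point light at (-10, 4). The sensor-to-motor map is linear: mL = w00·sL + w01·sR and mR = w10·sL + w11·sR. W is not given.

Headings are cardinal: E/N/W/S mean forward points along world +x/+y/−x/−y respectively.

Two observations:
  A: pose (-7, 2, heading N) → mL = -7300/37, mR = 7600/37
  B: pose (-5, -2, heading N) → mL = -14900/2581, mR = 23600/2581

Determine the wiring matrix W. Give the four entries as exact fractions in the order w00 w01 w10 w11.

obs A: pose=(-7,2,N) → sL=200, sR=200/37, mL=-7300/37, mR=7600/37
obs B: pose=(-5,-2,N) → sL=200/29, sR=200/89, mL=-14900/2581, mR=23600/2581
sensor matrix S = [[200, 200/37], [200/29, 200/89]]; det S = 39360000/95497
solve [mL_A; mL_B] = S·[w00; w01] and [mR_A; mR_B] = S·[w10; w11]:
  w00 = -1, w01 = 1/2, w10 = 1, w11 = 1

-1 1/2 1 1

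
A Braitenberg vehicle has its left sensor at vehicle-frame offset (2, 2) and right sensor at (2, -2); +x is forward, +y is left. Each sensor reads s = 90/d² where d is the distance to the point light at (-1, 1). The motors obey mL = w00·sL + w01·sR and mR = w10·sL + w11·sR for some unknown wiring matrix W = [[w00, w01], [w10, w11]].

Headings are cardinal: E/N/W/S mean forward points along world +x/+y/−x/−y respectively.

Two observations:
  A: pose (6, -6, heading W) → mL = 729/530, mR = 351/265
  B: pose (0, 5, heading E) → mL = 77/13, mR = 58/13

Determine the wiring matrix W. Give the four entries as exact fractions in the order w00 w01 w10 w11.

-1/2 1 1/2 1/2

obs A: pose=(6,-6,W) → sL=45/53, sR=9/5, mL=729/530, mR=351/265
obs B: pose=(0,5,E) → sL=2, sR=90/13, mL=77/13, mR=58/13
sensor matrix S = [[45/53, 9/5], [2, 90/13]]; det S = 7848/3445
solve [mL_A; mL_B] = S·[w00; w01] and [mR_A; mR_B] = S·[w10; w11]:
  w00 = -1/2, w01 = 1, w10 = 1/2, w11 = 1/2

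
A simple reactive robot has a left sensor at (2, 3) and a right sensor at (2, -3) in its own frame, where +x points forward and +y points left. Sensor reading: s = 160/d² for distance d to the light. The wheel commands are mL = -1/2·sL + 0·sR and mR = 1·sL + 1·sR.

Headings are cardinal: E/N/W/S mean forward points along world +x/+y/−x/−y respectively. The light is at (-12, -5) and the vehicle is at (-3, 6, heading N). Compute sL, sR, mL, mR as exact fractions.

32/41 160/313 -16/41 16576/12833

left sensor world pos  = (-6, 8); dL² = 205
right sensor world pos = (0, 8); dR² = 313
sL = 160/205 = 32/41
sR = 160/313 = 160/313
mL = -1/2·sL + 0·sR = -16/41
mR = 1·sL + 1·sR = 16576/12833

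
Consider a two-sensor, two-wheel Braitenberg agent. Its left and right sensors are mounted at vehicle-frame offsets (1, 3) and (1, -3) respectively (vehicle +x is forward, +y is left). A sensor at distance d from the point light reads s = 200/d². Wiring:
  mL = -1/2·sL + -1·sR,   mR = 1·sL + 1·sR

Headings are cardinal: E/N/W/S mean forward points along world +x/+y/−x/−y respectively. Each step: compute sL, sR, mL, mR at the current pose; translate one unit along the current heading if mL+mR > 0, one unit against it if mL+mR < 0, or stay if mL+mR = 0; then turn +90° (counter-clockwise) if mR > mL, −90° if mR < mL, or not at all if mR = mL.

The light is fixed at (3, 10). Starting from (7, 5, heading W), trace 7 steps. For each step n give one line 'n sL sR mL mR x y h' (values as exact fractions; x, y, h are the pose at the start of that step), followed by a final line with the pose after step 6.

0 200/73 200/13 -15900/949 17200/949 7 5 W
1 25/9 50/9 -125/18 25/3 6 5 S
2 8 200/97 -588/97 976/97 6 4 E
3 100/13 100/37 -3150/481 5000/481 7 4 N
4 200/73 200/13 -15900/949 17200/949 7 5 W
5 25/9 50/9 -125/18 25/3 6 5 S
6 8 200/97 -588/97 976/97 6 4 E
final 7 4 N

n=0: pose=(7,5,W); sL=200/73, sR=200/13; mL=-15900/949, mR=17200/949; mL+mR=100/73 → advance +1; mR−mL=33100/949 → turn +1·90°
n=1: pose=(6,5,S); sL=25/9, sR=50/9; mL=-125/18, mR=25/3; mL+mR=25/18 → advance +1; mR−mL=275/18 → turn +1·90°
n=2: pose=(6,4,E); sL=8, sR=200/97; mL=-588/97, mR=976/97; mL+mR=4 → advance +1; mR−mL=1564/97 → turn +1·90°
n=3: pose=(7,4,N); sL=100/13, sR=100/37; mL=-3150/481, mR=5000/481; mL+mR=50/13 → advance +1; mR−mL=8150/481 → turn +1·90°
n=4: pose=(7,5,W); sL=200/73, sR=200/13; mL=-15900/949, mR=17200/949; mL+mR=100/73 → advance +1; mR−mL=33100/949 → turn +1·90°
n=5: pose=(6,5,S); sL=25/9, sR=50/9; mL=-125/18, mR=25/3; mL+mR=25/18 → advance +1; mR−mL=275/18 → turn +1·90°
n=6: pose=(6,4,E); sL=8, sR=200/97; mL=-588/97, mR=976/97; mL+mR=4 → advance +1; mR−mL=1564/97 → turn +1·90°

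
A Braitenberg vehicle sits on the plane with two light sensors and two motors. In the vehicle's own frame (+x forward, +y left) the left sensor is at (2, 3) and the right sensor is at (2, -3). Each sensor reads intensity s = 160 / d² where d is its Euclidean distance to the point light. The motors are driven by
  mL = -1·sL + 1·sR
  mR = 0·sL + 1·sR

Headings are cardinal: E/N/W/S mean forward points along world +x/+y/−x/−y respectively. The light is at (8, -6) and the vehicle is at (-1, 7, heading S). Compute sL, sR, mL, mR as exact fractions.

160/157 32/53 -3456/8321 32/53

left sensor world pos  = (2, 5); dL² = 157
right sensor world pos = (-4, 5); dR² = 265
sL = 160/157 = 160/157
sR = 160/265 = 32/53
mL = -1·sL + 1·sR = -3456/8321
mR = 0·sL + 1·sR = 32/53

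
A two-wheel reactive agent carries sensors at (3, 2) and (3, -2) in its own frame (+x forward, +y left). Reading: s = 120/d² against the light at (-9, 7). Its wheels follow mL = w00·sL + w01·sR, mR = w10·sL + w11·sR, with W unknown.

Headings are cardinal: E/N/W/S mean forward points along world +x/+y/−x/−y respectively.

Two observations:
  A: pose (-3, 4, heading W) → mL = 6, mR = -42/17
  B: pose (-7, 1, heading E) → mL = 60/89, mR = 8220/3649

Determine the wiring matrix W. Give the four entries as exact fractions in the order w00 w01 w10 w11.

0 1/2 1 -1/2

obs A: pose=(-3,4,W) → sL=60/17, sR=12, mL=6, mR=-42/17
obs B: pose=(-7,1,E) → sL=120/41, sR=120/89, mL=60/89, mR=8220/3649
sensor matrix S = [[60/17, 12], [120/41, 120/89]]; det S = -1883520/62033
solve [mL_A; mL_B] = S·[w00; w01] and [mR_A; mR_B] = S·[w10; w11]:
  w00 = 0, w01 = 1/2, w10 = 1, w11 = -1/2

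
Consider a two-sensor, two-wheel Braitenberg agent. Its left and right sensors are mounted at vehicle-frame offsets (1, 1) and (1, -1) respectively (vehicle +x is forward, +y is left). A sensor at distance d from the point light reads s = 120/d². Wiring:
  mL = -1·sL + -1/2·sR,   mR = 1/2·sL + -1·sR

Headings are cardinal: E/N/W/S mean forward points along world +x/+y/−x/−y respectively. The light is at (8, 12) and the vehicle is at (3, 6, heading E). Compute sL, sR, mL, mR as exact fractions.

120/41 24/13 -2052/533 -204/533

left sensor world pos  = (4, 7); dL² = 41
right sensor world pos = (4, 5); dR² = 65
sL = 120/41 = 120/41
sR = 120/65 = 24/13
mL = -1·sL + -1/2·sR = -2052/533
mR = 1/2·sL + -1·sR = -204/533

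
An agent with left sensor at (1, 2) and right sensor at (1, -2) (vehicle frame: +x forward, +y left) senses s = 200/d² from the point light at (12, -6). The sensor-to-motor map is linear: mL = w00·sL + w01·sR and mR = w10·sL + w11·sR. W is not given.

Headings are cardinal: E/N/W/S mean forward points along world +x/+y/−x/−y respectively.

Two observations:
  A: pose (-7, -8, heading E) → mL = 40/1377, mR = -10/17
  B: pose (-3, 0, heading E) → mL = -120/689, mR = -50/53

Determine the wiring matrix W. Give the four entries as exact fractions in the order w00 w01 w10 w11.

1 -1 0 -1

obs A: pose=(-7,-8,E) → sL=50/81, sR=10/17, mL=40/1377, mR=-10/17
obs B: pose=(-3,0,E) → sL=10/13, sR=50/53, mL=-120/689, mR=-50/53
sensor matrix S = [[50/81, 10/17], [10/13, 50/53]]; det S = 123200/948753
solve [mL_A; mL_B] = S·[w00; w01] and [mR_A; mR_B] = S·[w10; w11]:
  w00 = 1, w01 = -1, w10 = 0, w11 = -1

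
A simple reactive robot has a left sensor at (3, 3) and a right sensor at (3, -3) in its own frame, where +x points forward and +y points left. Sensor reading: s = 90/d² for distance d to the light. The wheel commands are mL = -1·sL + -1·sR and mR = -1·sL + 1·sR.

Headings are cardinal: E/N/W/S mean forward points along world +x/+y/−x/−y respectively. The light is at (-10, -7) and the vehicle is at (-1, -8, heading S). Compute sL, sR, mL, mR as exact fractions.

left sensor world pos  = (2, -11); dL² = 160
right sensor world pos = (-4, -11); dR² = 52
sL = 90/160 = 9/16
sR = 90/52 = 45/26
mL = -1·sL + -1·sR = -477/208
mR = -1·sL + 1·sR = 243/208

9/16 45/26 -477/208 243/208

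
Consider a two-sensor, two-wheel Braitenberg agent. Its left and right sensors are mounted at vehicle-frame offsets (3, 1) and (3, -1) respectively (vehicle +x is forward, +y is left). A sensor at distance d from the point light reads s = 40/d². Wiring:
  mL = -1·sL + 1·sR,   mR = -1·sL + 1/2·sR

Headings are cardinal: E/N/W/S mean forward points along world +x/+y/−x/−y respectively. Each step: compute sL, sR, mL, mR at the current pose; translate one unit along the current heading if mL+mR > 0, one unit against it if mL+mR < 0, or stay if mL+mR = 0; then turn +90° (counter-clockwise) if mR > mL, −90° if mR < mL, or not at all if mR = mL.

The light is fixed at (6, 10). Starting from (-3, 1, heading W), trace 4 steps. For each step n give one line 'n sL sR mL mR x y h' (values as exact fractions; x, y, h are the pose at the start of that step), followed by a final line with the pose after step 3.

0 10/61 5/26 45/1586 -215/3172 -3 1 W
1 40/117 8/17 256/1989 -212/1989 -2 1 N
2 20/37 20/53 -320/1961 -690/1961 -2 2 E
3 8/37 40/221 -288/8177 -1028/8177 -3 2 S
final -3 3 W

n=0: pose=(-3,1,W); sL=10/61, sR=5/26; mL=45/1586, mR=-215/3172; mL+mR=-125/3172 → advance -1; mR−mL=-5/52 → turn -1·90°
n=1: pose=(-2,1,N); sL=40/117, sR=8/17; mL=256/1989, mR=-212/1989; mL+mR=44/1989 → advance +1; mR−mL=-4/17 → turn -1·90°
n=2: pose=(-2,2,E); sL=20/37, sR=20/53; mL=-320/1961, mR=-690/1961; mL+mR=-1010/1961 → advance -1; mR−mL=-10/53 → turn -1·90°
n=3: pose=(-3,2,S); sL=8/37, sR=40/221; mL=-288/8177, mR=-1028/8177; mL+mR=-1316/8177 → advance -1; mR−mL=-20/221 → turn -1·90°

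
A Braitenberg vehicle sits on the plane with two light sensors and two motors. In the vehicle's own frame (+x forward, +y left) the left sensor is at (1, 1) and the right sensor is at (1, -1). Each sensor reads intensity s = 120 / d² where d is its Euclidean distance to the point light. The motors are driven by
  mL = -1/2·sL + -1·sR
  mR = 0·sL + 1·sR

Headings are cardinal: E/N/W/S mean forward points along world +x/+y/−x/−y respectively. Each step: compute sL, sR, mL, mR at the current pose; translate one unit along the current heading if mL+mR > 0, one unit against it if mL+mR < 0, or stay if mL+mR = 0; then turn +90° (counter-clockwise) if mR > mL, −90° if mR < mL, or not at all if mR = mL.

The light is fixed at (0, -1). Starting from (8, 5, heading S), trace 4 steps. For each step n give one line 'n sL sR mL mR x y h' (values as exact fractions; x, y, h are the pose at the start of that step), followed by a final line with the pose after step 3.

n=0: pose=(8,5,S); sL=60/53, sR=60/37; mL=-4290/1961, mR=60/37; mL+mR=-30/53 → advance -1; mR−mL=7470/1961 → turn +1·90°
n=1: pose=(8,6,E); sL=24/29, sR=40/39; mL=-1628/1131, mR=40/39; mL+mR=-12/29 → advance -1; mR−mL=2788/1131 → turn +1·90°
n=2: pose=(7,6,N); sL=6/5, sR=15/16; mL=-123/80, mR=15/16; mL+mR=-3/5 → advance -1; mR−mL=99/40 → turn +1·90°
n=3: pose=(7,5,W); sL=120/61, sR=24/17; mL=-2484/1037, mR=24/17; mL+mR=-60/61 → advance -1; mR−mL=3948/1037 → turn +1·90°

0 60/53 60/37 -4290/1961 60/37 8 5 S
1 24/29 40/39 -1628/1131 40/39 8 6 E
2 6/5 15/16 -123/80 15/16 7 6 N
3 120/61 24/17 -2484/1037 24/17 7 5 W
final 8 5 S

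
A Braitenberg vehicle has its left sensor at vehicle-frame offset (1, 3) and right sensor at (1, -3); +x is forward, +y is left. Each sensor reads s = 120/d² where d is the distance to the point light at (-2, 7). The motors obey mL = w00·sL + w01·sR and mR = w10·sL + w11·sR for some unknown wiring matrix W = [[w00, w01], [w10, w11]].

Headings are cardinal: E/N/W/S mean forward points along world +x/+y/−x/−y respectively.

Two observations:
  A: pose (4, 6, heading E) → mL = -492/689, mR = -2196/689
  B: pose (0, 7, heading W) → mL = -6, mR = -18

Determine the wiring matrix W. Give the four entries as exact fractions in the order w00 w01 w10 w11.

obs A: pose=(4,6,E) → sL=120/53, sR=24/13, mL=-492/689, mR=-2196/689
obs B: pose=(0,7,W) → sL=12, sR=12, mL=-6, mR=-18
sensor matrix S = [[120/53, 24/13], [12, 12]]; det S = 3456/689
solve [mL_A; mL_B] = S·[w00; w01] and [mR_A; mR_B] = S·[w10; w11]:
  w00 = 1/2, w01 = -1, w10 = -1, w11 = -1/2

1/2 -1 -1 -1/2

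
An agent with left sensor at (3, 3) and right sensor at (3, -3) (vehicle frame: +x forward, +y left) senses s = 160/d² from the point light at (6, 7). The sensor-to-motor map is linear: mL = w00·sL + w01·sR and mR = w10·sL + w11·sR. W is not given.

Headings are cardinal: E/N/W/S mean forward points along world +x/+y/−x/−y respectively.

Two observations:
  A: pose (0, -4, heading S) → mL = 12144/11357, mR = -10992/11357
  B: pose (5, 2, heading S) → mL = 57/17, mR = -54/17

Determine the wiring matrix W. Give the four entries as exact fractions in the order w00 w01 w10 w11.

obs A: pose=(0,-4,S) → sL=32/41, sR=160/277, mL=12144/11357, mR=-10992/11357
obs B: pose=(5,2,S) → sL=40/17, sR=2, mL=57/17, mR=-54/17
sensor matrix S = [[32/41, 160/277], [40/17, 2]]; det S = 38976/193069
solve [mL_A; mL_B] = S·[w00; w01] and [mR_A; mR_B] = S·[w10; w11]:
  w00 = 1, w01 = 1/2, w10 = -1/2, w11 = -1

1 1/2 -1/2 -1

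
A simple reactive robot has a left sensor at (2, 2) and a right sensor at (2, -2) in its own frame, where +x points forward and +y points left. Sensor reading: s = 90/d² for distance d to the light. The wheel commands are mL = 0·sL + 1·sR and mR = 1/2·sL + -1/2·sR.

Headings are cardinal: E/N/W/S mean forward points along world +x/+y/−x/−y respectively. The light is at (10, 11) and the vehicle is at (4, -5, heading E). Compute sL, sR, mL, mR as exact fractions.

45/106 9/34 9/34 72/901

left sensor world pos  = (6, -3); dL² = 212
right sensor world pos = (6, -7); dR² = 340
sL = 90/212 = 45/106
sR = 90/340 = 9/34
mL = 0·sL + 1·sR = 9/34
mR = 1/2·sL + -1/2·sR = 72/901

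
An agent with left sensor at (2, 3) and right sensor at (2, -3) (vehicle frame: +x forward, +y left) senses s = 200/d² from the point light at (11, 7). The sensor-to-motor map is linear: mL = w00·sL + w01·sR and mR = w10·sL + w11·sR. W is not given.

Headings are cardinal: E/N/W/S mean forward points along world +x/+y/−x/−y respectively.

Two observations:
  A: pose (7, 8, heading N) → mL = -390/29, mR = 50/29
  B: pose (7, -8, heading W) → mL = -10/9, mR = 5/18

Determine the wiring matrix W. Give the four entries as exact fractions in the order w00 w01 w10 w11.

obs A: pose=(7,8,N) → sL=100/29, sR=20, mL=-390/29, mR=50/29
obs B: pose=(7,-8,W) → sL=5/9, sR=10/9, mL=-10/9, mR=5/18
sensor matrix S = [[100/29, 20], [5/9, 10/9]]; det S = -1900/261
solve [mL_A; mL_B] = S·[w00; w01] and [mR_A; mR_B] = S·[w10; w11]:
  w00 = -1, w01 = -1/2, w10 = 1/2, w11 = 0

-1 -1/2 1/2 0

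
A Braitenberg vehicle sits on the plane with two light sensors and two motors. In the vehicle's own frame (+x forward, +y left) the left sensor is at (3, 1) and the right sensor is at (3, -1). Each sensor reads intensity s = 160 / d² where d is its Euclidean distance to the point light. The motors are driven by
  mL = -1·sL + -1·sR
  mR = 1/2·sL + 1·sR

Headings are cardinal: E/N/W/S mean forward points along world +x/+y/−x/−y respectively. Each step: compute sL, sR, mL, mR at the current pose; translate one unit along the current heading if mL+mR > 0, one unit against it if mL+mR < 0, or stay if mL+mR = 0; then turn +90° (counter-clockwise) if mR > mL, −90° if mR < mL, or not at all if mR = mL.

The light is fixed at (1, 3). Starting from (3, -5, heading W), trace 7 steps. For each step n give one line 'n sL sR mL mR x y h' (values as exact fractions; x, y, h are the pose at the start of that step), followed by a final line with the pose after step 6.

0 80/41 16/5 -1056/205 856/205 3 -5 W
1 160/137 32/25 -8384/3425 6384/3425 4 -5 S
2 20/9 8/5 -172/45 122/45 4 -4 E
3 160/17 32/5 -1344/85 944/85 3 -4 N
4 80/41 16/5 -1056/205 856/205 3 -5 W
5 160/137 32/25 -8384/3425 6384/3425 4 -5 S
6 20/9 8/5 -172/45 122/45 4 -4 E
final 3 -4 N

n=0: pose=(3,-5,W); sL=80/41, sR=16/5; mL=-1056/205, mR=856/205; mL+mR=-40/41 → advance -1; mR−mL=1912/205 → turn +1·90°
n=1: pose=(4,-5,S); sL=160/137, sR=32/25; mL=-8384/3425, mR=6384/3425; mL+mR=-80/137 → advance -1; mR−mL=14768/3425 → turn +1·90°
n=2: pose=(4,-4,E); sL=20/9, sR=8/5; mL=-172/45, mR=122/45; mL+mR=-10/9 → advance -1; mR−mL=98/15 → turn +1·90°
n=3: pose=(3,-4,N); sL=160/17, sR=32/5; mL=-1344/85, mR=944/85; mL+mR=-80/17 → advance -1; mR−mL=2288/85 → turn +1·90°
n=4: pose=(3,-5,W); sL=80/41, sR=16/5; mL=-1056/205, mR=856/205; mL+mR=-40/41 → advance -1; mR−mL=1912/205 → turn +1·90°
n=5: pose=(4,-5,S); sL=160/137, sR=32/25; mL=-8384/3425, mR=6384/3425; mL+mR=-80/137 → advance -1; mR−mL=14768/3425 → turn +1·90°
n=6: pose=(4,-4,E); sL=20/9, sR=8/5; mL=-172/45, mR=122/45; mL+mR=-10/9 → advance -1; mR−mL=98/15 → turn +1·90°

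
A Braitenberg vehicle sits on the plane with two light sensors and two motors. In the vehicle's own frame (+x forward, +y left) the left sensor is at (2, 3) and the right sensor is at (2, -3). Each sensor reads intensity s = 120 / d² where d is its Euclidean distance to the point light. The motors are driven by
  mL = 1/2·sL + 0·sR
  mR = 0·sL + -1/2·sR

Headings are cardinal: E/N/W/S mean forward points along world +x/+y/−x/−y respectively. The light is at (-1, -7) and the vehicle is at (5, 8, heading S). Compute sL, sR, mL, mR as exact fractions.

left sensor world pos  = (8, 6); dL² = 250
right sensor world pos = (2, 6); dR² = 178
sL = 120/250 = 12/25
sR = 120/178 = 60/89
mL = 1/2·sL + 0·sR = 6/25
mR = 0·sL + -1/2·sR = -30/89

12/25 60/89 6/25 -30/89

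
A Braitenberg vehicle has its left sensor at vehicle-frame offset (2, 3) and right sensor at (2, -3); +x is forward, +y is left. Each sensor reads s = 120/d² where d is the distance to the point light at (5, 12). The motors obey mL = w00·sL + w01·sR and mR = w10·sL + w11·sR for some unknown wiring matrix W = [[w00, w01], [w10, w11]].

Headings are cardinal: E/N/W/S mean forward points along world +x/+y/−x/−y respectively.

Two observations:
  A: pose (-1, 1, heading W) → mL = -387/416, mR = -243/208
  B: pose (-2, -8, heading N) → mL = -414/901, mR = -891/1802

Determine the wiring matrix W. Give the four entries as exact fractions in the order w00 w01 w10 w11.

-1 -1/2 -1/2 -1

obs A: pose=(-1,1,W) → sL=6/13, sR=15/16, mL=-387/416, mR=-243/208
obs B: pose=(-2,-8,N) → sL=15/53, sR=6/17, mL=-414/901, mR=-891/1802
sensor matrix S = [[6/13, 15/16], [15/53, 6/17]]; det S = -19197/187408
solve [mL_A; mL_B] = S·[w00; w01] and [mR_A; mR_B] = S·[w10; w11]:
  w00 = -1, w01 = -1/2, w10 = -1/2, w11 = -1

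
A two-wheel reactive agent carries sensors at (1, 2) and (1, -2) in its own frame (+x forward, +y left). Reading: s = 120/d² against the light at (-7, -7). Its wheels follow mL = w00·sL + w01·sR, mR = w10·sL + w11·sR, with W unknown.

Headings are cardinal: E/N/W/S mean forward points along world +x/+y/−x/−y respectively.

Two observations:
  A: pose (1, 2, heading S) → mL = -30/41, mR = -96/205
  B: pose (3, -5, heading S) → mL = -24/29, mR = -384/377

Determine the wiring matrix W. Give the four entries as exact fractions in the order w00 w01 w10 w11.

-1 0 1 -1

obs A: pose=(1,2,S) → sL=30/41, sR=6/5, mL=-30/41, mR=-96/205
obs B: pose=(3,-5,S) → sL=24/29, sR=24/13, mL=-24/29, mR=-384/377
sensor matrix S = [[30/41, 6/5], [24/29, 24/13]]; det S = 27648/77285
solve [mL_A; mL_B] = S·[w00; w01] and [mR_A; mR_B] = S·[w10; w11]:
  w00 = -1, w01 = 0, w10 = 1, w11 = -1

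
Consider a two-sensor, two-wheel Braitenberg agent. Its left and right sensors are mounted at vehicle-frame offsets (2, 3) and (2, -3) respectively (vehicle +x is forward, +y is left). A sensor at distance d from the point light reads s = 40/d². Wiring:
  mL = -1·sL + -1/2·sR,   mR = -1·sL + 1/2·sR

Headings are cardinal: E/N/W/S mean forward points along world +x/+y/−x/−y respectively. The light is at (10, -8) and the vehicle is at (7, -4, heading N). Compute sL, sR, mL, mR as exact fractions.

left sensor world pos  = (4, -2); dL² = 72
right sensor world pos = (10, -2); dR² = 36
sL = 40/72 = 5/9
sR = 40/36 = 10/9
mL = -1·sL + -1/2·sR = -10/9
mR = -1·sL + 1/2·sR = 0

5/9 10/9 -10/9 0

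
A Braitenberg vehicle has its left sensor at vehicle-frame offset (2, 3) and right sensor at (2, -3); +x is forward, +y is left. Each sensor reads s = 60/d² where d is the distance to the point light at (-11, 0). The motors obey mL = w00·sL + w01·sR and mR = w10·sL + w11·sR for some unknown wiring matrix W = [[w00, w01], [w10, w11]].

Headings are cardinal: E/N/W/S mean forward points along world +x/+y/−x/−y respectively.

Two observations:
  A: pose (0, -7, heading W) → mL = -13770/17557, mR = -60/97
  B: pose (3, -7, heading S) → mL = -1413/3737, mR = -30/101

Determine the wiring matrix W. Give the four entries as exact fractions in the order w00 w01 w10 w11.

obs A: pose=(0,-7,W) → sL=60/181, sR=60/97, mL=-13770/17557, mR=-60/97
obs B: pose=(3,-7,S) → sL=6/37, sR=30/101, mL=-1413/3737, mR=-30/101
sensor matrix S = [[60/181, 60/97], [6/37, 30/101]]; det S = -120960/65610509
solve [mL_A; mL_B] = S·[w00; w01] and [mR_A; mR_B] = S·[w10; w11]:
  w00 = -1/2, w01 = -1, w10 = 0, w11 = -1

-1/2 -1 0 -1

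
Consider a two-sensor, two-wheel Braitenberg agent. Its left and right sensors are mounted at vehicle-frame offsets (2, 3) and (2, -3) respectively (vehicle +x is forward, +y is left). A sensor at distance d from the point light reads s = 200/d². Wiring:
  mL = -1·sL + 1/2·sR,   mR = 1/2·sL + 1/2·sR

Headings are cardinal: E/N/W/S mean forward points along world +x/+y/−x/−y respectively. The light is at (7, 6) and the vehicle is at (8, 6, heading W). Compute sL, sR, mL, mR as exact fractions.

left sensor world pos  = (6, 3); dL² = 10
right sensor world pos = (6, 9); dR² = 10
sL = 200/10 = 20
sR = 200/10 = 20
mL = -1·sL + 1/2·sR = -10
mR = 1/2·sL + 1/2·sR = 20

20 20 -10 20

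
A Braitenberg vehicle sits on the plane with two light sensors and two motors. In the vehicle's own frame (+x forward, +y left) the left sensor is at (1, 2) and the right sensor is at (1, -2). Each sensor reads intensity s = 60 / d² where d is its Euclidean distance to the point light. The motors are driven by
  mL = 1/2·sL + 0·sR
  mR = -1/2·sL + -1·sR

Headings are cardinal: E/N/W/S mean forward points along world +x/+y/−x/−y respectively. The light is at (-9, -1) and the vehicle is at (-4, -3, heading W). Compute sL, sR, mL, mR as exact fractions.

left sensor world pos  = (-5, -5); dL² = 32
right sensor world pos = (-5, -1); dR² = 16
sL = 60/32 = 15/8
sR = 60/16 = 15/4
mL = 1/2·sL + 0·sR = 15/16
mR = -1/2·sL + -1·sR = -75/16

15/8 15/4 15/16 -75/16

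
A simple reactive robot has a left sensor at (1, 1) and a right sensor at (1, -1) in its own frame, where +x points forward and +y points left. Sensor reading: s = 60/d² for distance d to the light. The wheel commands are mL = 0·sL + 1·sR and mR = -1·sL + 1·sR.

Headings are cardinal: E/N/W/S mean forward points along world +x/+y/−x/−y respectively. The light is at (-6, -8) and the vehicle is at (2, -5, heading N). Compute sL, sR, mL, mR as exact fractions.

left sensor world pos  = (1, -4); dL² = 65
right sensor world pos = (3, -4); dR² = 97
sL = 60/65 = 12/13
sR = 60/97 = 60/97
mL = 0·sL + 1·sR = 60/97
mR = -1·sL + 1·sR = -384/1261

12/13 60/97 60/97 -384/1261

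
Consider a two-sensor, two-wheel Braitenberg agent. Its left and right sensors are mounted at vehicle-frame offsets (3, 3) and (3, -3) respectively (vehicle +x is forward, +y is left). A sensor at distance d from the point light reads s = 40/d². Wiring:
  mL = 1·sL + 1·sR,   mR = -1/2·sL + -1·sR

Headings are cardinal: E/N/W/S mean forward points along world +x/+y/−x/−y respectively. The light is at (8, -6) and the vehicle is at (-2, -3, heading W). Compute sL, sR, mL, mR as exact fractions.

40/169 8/41 2992/6929 -2172/6929

left sensor world pos  = (-5, -6); dL² = 169
right sensor world pos = (-5, 0); dR² = 205
sL = 40/169 = 40/169
sR = 40/205 = 8/41
mL = 1·sL + 1·sR = 2992/6929
mR = -1/2·sL + -1·sR = -2172/6929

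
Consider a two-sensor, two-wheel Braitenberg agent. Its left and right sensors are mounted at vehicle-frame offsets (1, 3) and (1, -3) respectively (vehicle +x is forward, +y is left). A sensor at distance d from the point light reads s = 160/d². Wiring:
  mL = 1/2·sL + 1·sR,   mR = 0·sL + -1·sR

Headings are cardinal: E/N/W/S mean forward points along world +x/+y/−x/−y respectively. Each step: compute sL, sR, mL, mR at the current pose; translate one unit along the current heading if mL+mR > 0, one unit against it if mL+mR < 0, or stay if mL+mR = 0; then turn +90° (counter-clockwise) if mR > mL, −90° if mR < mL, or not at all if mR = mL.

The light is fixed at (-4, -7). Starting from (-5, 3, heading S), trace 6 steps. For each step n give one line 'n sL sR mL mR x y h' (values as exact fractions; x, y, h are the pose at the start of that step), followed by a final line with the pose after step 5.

0 32/17 160/97 4272/1649 -160/97 -5 3 S
1 4 40/37 114/37 -40/37 -5 2 W
2 32/25 160/101 5616/2525 -160/101 -6 2 N
3 16/17 16/5 312/85 -16/5 -6 3 E
4 32/17 160/97 4272/1649 -160/97 -5 3 S
5 4 40/37 114/37 -40/37 -5 2 W
final -6 2 N

n=0: pose=(-5,3,S); sL=32/17, sR=160/97; mL=4272/1649, mR=-160/97; mL+mR=16/17 → advance +1; mR−mL=-6992/1649 → turn -1·90°
n=1: pose=(-5,2,W); sL=4, sR=40/37; mL=114/37, mR=-40/37; mL+mR=2 → advance +1; mR−mL=-154/37 → turn -1·90°
n=2: pose=(-6,2,N); sL=32/25, sR=160/101; mL=5616/2525, mR=-160/101; mL+mR=16/25 → advance +1; mR−mL=-9616/2525 → turn -1·90°
n=3: pose=(-6,3,E); sL=16/17, sR=16/5; mL=312/85, mR=-16/5; mL+mR=8/17 → advance +1; mR−mL=-584/85 → turn -1·90°
n=4: pose=(-5,3,S); sL=32/17, sR=160/97; mL=4272/1649, mR=-160/97; mL+mR=16/17 → advance +1; mR−mL=-6992/1649 → turn -1·90°
n=5: pose=(-5,2,W); sL=4, sR=40/37; mL=114/37, mR=-40/37; mL+mR=2 → advance +1; mR−mL=-154/37 → turn -1·90°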